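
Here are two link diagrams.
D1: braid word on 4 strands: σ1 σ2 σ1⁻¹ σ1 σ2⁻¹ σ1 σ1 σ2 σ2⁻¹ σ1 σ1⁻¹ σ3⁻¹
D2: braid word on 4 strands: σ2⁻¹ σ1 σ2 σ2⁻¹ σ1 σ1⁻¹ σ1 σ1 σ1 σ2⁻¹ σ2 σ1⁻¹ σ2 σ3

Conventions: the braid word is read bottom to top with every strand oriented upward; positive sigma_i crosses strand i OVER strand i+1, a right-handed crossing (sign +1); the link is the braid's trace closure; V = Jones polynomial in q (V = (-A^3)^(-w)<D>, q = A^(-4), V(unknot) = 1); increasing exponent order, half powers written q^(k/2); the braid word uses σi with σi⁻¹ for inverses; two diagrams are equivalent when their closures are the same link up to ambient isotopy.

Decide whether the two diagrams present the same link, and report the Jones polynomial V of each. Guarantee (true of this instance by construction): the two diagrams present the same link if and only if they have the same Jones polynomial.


equivalent: yes
D1 (bracket A^-12 - A^-4 - 1 - A^4; 12 crossings at w = +2): V = -q^(1/2) - q^(3/2) - q^(5/2) + q^(9/2)
V(D2) = -q^(1/2) - q^(3/2) - q^(5/2) + q^(9/2)  [14 crossings, <D> = A^-6 - A^2 - A^6 - A^10, w = +4]
observation: Markov moves rewrite D1 (12 crossings) into D2 (14)


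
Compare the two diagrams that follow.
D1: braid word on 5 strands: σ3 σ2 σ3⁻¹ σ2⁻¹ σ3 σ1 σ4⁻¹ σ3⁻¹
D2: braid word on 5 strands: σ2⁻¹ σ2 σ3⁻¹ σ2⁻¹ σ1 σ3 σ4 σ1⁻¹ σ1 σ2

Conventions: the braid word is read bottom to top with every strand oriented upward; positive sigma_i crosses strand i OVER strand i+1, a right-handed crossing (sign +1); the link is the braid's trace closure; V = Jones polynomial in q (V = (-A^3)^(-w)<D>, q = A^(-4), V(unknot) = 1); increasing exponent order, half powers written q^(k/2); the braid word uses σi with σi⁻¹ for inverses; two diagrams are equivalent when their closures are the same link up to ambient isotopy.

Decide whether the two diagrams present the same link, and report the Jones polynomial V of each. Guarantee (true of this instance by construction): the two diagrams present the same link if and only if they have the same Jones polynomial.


equivalent: yes
V(D1) = 1  (w 0, c 8, <D> = 1)
V(D2) = 1  [10 crossings, <D> = A^6, w = +2]
key observation: one V(q) for all 2 diagrams — one class (guaranteed)


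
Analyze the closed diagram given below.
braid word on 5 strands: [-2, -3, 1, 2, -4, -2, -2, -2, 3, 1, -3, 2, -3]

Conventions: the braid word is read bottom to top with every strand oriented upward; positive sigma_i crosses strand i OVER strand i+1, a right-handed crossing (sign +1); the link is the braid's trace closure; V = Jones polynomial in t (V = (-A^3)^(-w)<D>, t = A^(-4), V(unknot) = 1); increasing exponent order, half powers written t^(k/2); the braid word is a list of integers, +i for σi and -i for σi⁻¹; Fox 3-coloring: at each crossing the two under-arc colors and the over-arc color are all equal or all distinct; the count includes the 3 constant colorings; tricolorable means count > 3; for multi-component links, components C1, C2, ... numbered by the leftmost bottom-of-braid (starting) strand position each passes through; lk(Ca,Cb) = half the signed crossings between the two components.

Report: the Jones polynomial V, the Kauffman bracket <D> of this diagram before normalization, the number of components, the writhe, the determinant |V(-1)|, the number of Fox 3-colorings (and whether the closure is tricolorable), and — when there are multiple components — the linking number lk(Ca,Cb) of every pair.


V(t) = t^(-7/2) - 2t^(-5/2) + t^(-3/2) - 2t^(-1/2) + t^(1/2) - t^(3/2)
bracket: A^-15 - A^-11 + 2A^-7 - A^-3 + 2A - A^5, w = -3
2 components, writhe -3, over 13 crossings
lk(C1,C2) = 0
det 8, colorings 3 of 3^13 — not tricolorable
observation: every pair of the 2 components has lk = 0


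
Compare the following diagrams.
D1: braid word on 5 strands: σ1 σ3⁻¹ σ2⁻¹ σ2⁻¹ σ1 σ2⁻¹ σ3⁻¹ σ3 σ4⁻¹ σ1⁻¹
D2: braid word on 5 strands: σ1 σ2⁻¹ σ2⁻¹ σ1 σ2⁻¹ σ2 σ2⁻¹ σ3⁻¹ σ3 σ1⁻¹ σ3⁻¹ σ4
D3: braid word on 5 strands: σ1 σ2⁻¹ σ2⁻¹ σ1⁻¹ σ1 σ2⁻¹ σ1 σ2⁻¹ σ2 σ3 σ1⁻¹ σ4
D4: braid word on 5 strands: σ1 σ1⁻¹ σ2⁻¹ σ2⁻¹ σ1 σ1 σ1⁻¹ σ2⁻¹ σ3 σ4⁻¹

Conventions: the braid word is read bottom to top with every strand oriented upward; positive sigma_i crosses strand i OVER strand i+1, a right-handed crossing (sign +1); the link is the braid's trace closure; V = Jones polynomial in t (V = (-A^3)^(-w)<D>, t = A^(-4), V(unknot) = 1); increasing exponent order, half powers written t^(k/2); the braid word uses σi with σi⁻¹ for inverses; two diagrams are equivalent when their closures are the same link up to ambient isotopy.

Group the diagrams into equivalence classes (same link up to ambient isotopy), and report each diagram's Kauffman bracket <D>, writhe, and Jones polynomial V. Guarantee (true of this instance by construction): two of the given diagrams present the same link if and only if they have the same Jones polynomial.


grouping into links: {D1, D2, D3, D4}
V(D1) = -t^-4 + t^-3 + t^-1  (w -4, c 10, <D> = A^-8 + 1 - A^4)
V(D2) = -t^-4 + t^-3 + t^-1  [12 crossings, <D> = A^-2 + A^6 - A^10, w = -2]
V(D3) = -t^-4 + t^-3 + t^-1  [12 crossings, <D> = A^4 + A^12 - A^16, w = 0]
D4 (bracket A^-2 + A^6 - A^10; 10 crossings at w = -2): V = -t^-4 + t^-3 + t^-1
key observation: one V(t) for all 4 diagrams — one class (guaranteed)


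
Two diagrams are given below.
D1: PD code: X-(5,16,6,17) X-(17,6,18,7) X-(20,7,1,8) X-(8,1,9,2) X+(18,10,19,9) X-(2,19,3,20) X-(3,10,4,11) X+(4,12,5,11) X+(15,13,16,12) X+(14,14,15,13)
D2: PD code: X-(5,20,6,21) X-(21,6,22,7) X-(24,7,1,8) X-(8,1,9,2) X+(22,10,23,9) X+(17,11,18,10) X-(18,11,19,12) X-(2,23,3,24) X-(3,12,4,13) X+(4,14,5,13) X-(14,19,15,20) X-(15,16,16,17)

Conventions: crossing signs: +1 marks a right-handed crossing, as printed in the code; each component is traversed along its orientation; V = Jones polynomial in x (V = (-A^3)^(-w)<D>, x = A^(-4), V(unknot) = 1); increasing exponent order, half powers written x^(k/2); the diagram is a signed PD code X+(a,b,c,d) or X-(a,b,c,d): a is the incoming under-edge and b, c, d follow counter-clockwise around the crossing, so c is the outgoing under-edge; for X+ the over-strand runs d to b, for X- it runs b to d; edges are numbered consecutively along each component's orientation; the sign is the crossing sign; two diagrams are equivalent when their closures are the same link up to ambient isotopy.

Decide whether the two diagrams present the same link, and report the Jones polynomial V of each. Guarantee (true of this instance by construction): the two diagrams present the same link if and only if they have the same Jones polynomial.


same link: yes
V(D1) = -x^-6 + x^-5 - x^-4 + 2x^-3 - x^-2 + x^-1  [10 crossings, <D> = A^-2 - A^2 + 2A^6 - A^10 + A^14 - A^18, w = -2]
V(D2) = -x^-6 + x^-5 - x^-4 + 2x^-3 - x^-2 + x^-1  [12 crossings, <D> = A^-14 - A^-10 + 2A^-6 - A^-2 + A^2 - A^6, w = -6]
insight: Reidemeister moves carry D1 (10 crossings) to D2 (12)


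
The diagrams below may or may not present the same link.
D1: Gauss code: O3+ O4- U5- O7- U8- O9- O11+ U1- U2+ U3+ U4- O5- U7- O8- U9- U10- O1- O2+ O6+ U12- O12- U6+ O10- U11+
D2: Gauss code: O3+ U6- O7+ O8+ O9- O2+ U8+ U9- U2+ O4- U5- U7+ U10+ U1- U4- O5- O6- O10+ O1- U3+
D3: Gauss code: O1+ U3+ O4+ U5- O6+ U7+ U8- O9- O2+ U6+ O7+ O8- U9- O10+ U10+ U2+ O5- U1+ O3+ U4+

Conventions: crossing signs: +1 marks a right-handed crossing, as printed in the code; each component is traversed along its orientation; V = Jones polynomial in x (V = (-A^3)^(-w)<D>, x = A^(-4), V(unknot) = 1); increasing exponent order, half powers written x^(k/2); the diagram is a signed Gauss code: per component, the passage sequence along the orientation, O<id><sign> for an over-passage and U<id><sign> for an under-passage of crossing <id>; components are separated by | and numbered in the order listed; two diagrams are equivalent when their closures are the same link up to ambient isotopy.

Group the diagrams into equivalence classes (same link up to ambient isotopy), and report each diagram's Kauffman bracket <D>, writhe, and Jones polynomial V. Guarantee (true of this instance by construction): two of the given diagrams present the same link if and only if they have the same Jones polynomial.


classes: {D1} | {D2} | {D3}
V(D1) = -x^-4 + x^-3 + x^-1  [12 crossings, <D> = A^-8 + 1 - A^4, w = -4]
V(D2) = 1  (w 0, c 10, <D> = 1)
V(D3) = x + x^3 - x^4  (w +4, c 10, <D> = -A^-4 + 1 + A^8)
insight: comparing 3 Jones polynomials yields 3 groups


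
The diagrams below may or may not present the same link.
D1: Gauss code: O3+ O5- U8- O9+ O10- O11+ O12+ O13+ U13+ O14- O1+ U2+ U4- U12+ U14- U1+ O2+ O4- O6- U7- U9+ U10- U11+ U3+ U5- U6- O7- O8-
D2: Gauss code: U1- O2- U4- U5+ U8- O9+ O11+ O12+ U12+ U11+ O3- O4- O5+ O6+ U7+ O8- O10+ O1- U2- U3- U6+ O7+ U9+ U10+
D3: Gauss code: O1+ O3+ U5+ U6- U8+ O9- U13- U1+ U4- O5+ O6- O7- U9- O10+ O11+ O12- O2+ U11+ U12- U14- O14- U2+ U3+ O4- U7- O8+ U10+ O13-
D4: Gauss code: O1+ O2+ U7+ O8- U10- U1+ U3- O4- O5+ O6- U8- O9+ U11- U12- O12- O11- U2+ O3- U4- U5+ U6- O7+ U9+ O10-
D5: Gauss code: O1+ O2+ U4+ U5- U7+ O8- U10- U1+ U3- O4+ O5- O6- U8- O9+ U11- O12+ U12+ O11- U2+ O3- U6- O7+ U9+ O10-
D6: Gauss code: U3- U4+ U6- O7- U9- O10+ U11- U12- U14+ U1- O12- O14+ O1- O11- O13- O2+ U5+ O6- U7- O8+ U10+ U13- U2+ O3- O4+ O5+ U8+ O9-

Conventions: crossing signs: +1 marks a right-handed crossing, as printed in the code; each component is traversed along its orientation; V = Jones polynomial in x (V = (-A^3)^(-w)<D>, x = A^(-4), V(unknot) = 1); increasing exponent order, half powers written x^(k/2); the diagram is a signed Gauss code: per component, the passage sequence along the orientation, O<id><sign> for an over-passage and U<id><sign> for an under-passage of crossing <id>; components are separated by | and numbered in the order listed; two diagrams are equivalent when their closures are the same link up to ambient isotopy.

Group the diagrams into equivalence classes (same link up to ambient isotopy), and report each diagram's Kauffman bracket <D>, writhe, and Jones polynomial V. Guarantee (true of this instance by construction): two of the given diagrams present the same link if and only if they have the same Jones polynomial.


grouping into links: {D1} | {D2} | {D3, D4, D5, D6}
V(D1) = 1  (w 0, c 14, <D> = 1)
D2 (bracket A^-2 - A^2 + A^6 - A^10 + A^14; 12 crossings at w = +2): V = x^-2 - x^-1 + 1 - x + x^2
D3 (bracket -A^-12 + 2A^-8 - 2A^-4 + 3 - 2A^4 + 2A^8 - A^12; 14 crossings at w = 0): V = -x^-3 + 2x^-2 - 2x^-1 + 3 - 2x + 2x^2 - x^3
V(D4) = -x^-3 + 2x^-2 - 2x^-1 + 3 - 2x + 2x^2 - x^3  [12 crossings, <D> = -A^-18 + 2A^-14 - 2A^-10 + 3A^-6 - 2A^-2 + 2A^2 - A^6, w = -2]
D5 (bracket -A^-12 + 2A^-8 - 2A^-4 + 3 - 2A^4 + 2A^8 - A^12; 12 crossings at w = 0): V = -x^-3 + 2x^-2 - 2x^-1 + 3 - 2x + 2x^2 - x^3
V(D6) = -x^-3 + 2x^-2 - 2x^-1 + 3 - 2x + 2x^2 - x^3  (w -2, c 14, <D> = -A^-18 + 2A^-14 - 2A^-10 + 3A^-6 - 2A^-2 + 2A^2 - A^6)
key observation: 3 values of V(x) split the 6 diagrams


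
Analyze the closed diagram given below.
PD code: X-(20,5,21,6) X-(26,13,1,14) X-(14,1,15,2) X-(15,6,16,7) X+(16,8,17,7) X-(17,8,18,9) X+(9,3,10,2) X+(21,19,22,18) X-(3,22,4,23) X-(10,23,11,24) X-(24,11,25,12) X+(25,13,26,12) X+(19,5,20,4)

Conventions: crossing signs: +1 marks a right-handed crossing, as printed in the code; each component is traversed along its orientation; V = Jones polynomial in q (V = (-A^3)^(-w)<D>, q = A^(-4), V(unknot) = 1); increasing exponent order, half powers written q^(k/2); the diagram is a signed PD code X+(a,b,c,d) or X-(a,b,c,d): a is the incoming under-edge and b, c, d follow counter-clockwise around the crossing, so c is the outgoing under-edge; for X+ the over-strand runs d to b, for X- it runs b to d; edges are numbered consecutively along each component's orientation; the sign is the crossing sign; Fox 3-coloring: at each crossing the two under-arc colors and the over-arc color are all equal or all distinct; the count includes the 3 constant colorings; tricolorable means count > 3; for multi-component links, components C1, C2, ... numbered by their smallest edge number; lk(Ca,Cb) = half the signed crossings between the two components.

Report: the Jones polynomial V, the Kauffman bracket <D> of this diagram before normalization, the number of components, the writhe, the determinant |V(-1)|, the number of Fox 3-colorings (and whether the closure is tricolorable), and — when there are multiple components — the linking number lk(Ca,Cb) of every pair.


Jones polynomial: V(q) = -q^-6 + q^-5 - q^-4 + 2q^-3 - q^-2 + q^-1
<D> = -A^-5 + A^-1 - 2A^3 + A^7 - A^11 + A^15; writhe -3
components 1, writhe -3 (13 crossings)
3-colorings: 3 of 3^13, det 7 — not tricolorable
note: det 7 = |V(-1)|; not divisible by 3, so not tricolorable


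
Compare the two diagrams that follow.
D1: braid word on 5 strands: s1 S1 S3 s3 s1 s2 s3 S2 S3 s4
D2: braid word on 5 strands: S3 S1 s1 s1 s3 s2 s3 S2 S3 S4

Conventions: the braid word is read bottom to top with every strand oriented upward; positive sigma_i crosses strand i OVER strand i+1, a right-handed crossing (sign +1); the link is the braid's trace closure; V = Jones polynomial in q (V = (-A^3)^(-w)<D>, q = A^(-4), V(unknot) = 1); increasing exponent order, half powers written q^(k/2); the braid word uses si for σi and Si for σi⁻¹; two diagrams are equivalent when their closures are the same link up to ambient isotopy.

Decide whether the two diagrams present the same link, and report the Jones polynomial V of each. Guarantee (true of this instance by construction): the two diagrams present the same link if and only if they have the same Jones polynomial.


equivalent: yes
V(D1) = 1  (w +2, c 10, <D> = A^6)
D2 (bracket 1; 10 crossings at w = 0): V = 1
why: D2 (10 crossings) and D1 (10) are Markov-related braid presentations


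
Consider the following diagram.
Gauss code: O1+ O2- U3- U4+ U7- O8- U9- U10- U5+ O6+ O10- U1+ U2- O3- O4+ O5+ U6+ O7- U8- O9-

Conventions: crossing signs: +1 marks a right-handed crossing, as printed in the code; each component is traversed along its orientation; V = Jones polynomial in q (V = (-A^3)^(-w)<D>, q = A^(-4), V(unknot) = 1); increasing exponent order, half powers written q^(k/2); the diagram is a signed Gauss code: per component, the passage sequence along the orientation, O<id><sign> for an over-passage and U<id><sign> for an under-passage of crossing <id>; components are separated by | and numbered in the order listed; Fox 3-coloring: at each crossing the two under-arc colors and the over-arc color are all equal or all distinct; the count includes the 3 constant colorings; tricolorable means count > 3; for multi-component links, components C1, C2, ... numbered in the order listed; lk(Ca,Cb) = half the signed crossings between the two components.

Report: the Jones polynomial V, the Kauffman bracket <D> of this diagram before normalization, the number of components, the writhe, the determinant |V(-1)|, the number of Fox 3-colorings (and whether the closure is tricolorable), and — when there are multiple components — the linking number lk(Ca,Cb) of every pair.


V(q) = -q^-4 + q^-3 + q^-1
bracket: A^-2 + A^6 - A^10, w = -2
1 component, writhe -2, over 10 crossings
det 3, colorings 9 of 3^10 — tricolorable
observation: w = -2 (over 10 crossings) is diagram-only; (-A^3)^(2) removes it from V


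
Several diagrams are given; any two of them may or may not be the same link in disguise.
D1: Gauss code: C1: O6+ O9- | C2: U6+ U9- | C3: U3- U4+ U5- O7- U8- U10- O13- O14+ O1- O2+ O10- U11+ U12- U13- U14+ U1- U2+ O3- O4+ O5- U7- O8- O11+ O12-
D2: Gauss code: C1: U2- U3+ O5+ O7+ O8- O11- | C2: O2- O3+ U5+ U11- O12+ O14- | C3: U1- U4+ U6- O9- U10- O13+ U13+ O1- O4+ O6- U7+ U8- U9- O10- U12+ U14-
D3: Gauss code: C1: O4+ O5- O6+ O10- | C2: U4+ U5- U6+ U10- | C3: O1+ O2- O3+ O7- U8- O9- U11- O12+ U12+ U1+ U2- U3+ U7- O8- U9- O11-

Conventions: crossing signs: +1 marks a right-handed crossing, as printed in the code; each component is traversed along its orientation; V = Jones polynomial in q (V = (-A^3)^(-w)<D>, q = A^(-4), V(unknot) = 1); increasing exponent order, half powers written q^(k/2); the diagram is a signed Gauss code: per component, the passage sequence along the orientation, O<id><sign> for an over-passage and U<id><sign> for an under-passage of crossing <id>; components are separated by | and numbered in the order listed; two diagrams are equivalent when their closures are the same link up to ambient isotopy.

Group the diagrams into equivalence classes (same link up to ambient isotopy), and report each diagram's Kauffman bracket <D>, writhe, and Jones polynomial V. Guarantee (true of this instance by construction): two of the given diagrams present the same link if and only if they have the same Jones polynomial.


classes: {D1, D2, D3}
V(D1) = -q^-5 - q^-4 + q^-3 + 2q^-2 + 2q^-1 + 1  [14 crossings, <D> = A^-12 + 2A^-8 + 2A^-4 + 1 - A^4 - A^8, w = -4]
V(D2) = -q^-5 - q^-4 + q^-3 + 2q^-2 + 2q^-1 + 1  (w -2, c 14, <D> = A^-6 + 2A^-2 + 2A^2 + A^6 - A^10 - A^14)
D3 (bracket A^-6 + 2A^-2 + 2A^2 + A^6 - A^10 - A^14; 12 crossings at w = -2): V = -q^-5 - q^-4 + q^-3 + 2q^-2 + 2q^-1 + 1
note: all 3 diagrams share one V(q), hence one class


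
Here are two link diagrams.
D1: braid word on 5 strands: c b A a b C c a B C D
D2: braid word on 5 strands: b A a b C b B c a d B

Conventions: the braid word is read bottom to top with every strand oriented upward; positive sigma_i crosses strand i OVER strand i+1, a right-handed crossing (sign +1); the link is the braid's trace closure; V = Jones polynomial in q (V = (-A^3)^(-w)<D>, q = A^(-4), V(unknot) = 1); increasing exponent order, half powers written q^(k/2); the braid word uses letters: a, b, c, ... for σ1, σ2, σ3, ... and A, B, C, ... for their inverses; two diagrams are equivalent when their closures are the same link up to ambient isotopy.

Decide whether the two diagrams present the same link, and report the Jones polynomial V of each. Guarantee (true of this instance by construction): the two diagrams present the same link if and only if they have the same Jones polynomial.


same link: yes
V(D1) = -q^(-1/2) - q^(1/2)  [11 crossings, <D> = A + A^5, w = +1]
V(D2) = -q^(-1/2) - q^(1/2)  [11 crossings, <D> = A^7 + A^11, w = +3]
insight: all 2 diagrams share one V(q), hence one class


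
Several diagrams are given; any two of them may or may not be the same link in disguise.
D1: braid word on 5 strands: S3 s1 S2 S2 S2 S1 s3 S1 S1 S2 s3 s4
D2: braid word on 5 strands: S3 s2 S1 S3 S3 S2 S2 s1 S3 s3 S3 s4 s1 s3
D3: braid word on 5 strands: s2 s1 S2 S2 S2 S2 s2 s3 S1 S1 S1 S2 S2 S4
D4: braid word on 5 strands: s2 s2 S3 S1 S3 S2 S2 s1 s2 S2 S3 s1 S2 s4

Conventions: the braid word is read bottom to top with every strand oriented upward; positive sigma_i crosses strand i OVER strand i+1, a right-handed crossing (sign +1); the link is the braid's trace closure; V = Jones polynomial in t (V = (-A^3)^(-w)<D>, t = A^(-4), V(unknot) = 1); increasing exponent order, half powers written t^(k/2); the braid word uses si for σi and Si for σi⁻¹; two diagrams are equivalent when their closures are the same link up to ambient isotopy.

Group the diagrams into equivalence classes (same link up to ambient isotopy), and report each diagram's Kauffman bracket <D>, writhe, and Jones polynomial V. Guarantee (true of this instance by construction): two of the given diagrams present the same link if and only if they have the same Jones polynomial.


classes: {D1, D3} | {D2, D4}
V(D1) = -t^-9 + 2t^-8 - 3t^-7 + 3t^-6 - 3t^-5 + 3t^-4 - t^-3 + t^-2  [12 crossings, <D> = A^-4 - 1 + 3A^4 - 3A^8 + 3A^12 - 3A^16 + 2A^20 - A^24, w = -4]
V(D2) = -t^-6 + 2t^-5 - 3t^-4 + 4t^-3 - 3t^-2 + 3t^-1 - 2 + t  [14 crossings, <D> = A^-10 - 2A^-6 + 3A^-2 - 3A^2 + 4A^6 - 3A^10 + 2A^14 - A^18, w = -2]
V(D3) = -t^-9 + 2t^-8 - 3t^-7 + 3t^-6 - 3t^-5 + 3t^-4 - t^-3 + t^-2  [14 crossings, <D> = A^-10 - A^-6 + 3A^-2 - 3A^2 + 3A^6 - 3A^10 + 2A^14 - A^18, w = -6]
V(D4) = -t^-6 + 2t^-5 - 3t^-4 + 4t^-3 - 3t^-2 + 3t^-1 - 2 + t  [14 crossings, <D> = A^-10 - 2A^-6 + 3A^-2 - 3A^2 + 4A^6 - 3A^10 + 2A^14 - A^18, w = -2]
note: 2 classes among 4 diagrams; unequal V(t) rules out equality


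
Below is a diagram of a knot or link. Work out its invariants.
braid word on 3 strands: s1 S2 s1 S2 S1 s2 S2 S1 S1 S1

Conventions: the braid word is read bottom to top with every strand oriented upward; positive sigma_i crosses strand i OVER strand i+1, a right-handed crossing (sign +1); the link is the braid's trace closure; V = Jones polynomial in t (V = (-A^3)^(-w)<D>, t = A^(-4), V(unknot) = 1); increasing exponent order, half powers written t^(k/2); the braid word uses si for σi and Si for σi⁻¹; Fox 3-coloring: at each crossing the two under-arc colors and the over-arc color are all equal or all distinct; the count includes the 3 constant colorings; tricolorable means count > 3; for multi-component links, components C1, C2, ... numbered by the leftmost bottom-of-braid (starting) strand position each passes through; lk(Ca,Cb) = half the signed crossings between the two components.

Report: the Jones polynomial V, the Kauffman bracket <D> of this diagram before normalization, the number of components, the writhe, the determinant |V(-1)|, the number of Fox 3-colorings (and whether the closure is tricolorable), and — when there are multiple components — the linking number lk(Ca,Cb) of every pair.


V = -t^-6 + t^-5 - t^-4 + 2t^-3 - t^-2 + t^-1
<D> = A^-8 - A^-4 + 2 - A^4 + A^8 - A^12 (w = -4)
1 component over 10 crossings, w = -4
3 Fox colorings among 3^10, |V(-1)| = 7: not tricolorable
why: w = -4 (over 10 crossings) is diagram-only; (-A^3)^(4) removes it from V


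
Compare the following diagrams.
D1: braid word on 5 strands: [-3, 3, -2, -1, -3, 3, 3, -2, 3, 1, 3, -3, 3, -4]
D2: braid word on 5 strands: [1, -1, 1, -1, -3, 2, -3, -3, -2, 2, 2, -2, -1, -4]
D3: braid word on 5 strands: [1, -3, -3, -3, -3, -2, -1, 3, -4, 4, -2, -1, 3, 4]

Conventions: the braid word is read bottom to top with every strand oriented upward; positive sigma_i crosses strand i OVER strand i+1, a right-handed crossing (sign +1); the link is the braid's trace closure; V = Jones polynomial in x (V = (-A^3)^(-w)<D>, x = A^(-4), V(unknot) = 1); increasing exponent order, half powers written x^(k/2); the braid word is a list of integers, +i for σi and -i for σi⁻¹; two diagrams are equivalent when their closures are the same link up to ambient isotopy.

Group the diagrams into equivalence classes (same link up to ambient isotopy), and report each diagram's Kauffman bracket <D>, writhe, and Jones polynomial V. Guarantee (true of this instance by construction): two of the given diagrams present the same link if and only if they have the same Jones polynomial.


classes: {D1} | {D2} | {D3}
V(D1) = x + x^3 - x^4  [14 crossings, <D> = -A^-16 + A^-12 + A^-4, w = 0]
V(D2) = -x^-4 + x^-3 + x^-1  (w -4, c 14, <D> = A^-8 + 1 - A^4)
V(D3) = -x^-6 + x^-5 - x^-4 + 2x^-3 - x^-2 + x^-1  [14 crossings, <D> = A^-8 - A^-4 + 2 - A^4 + A^8 - A^12, w = -4]
note: V(x) takes 3 values over 3 diagrams, fixing the grouping


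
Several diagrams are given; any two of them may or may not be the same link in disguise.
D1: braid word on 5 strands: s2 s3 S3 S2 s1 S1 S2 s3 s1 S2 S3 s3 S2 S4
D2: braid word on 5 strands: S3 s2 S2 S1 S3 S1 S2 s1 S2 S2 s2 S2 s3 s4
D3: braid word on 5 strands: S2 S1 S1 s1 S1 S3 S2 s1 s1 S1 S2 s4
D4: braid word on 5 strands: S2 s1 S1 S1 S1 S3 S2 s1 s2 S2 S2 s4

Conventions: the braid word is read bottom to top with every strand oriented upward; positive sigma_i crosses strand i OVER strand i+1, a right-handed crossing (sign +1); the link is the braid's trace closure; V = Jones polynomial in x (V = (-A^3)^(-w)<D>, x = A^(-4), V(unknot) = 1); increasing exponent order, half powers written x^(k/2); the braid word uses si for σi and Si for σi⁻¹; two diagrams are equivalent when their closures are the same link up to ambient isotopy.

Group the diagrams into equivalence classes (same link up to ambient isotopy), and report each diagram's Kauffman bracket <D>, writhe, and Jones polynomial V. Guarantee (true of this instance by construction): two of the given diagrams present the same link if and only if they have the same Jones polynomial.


classes: {D1} | {D2, D3, D4}
V(D1) = -x^-4 + x^-3 + x^-1  [14 crossings, <D> = A^-2 + A^6 - A^10, w = -2]
D2 (bracket A^-8 - A^-4 + 2 - A^4 + A^8 - A^12; 14 crossings at w = -4): V = -x^-6 + x^-5 - x^-4 + 2x^-3 - x^-2 + x^-1
V(D3) = -x^-6 + x^-5 - x^-4 + 2x^-3 - x^-2 + x^-1  [12 crossings, <D> = A^-8 - A^-4 + 2 - A^4 + A^8 - A^12, w = -4]
D4 (bracket A^-8 - A^-4 + 2 - A^4 + A^8 - A^12; 12 crossings at w = -4): V = -x^-6 + x^-5 - x^-4 + 2x^-3 - x^-2 + x^-1
insight: 2 values of V(x) split the 4 diagrams


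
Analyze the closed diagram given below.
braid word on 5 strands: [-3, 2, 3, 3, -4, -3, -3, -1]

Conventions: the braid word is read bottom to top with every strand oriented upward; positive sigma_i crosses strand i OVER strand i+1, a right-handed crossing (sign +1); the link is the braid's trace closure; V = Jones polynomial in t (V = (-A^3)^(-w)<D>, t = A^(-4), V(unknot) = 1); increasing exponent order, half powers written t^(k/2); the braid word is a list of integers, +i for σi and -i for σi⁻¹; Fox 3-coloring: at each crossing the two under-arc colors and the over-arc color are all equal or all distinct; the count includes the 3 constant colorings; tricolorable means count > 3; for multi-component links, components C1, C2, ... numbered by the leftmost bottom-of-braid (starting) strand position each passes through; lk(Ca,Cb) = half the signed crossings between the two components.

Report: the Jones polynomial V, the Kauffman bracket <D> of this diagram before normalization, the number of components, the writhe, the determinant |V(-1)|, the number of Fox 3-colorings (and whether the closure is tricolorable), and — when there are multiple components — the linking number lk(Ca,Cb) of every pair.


V(t) = 1
bracket: A^-6, w = -2
1 component, writhe -2, over 8 crossings
det 1, colorings 3 of 3^8 — not tricolorable
observation: w = -2 (over 8 crossings) is diagram-only; (-A^3)^(2) removes it from V


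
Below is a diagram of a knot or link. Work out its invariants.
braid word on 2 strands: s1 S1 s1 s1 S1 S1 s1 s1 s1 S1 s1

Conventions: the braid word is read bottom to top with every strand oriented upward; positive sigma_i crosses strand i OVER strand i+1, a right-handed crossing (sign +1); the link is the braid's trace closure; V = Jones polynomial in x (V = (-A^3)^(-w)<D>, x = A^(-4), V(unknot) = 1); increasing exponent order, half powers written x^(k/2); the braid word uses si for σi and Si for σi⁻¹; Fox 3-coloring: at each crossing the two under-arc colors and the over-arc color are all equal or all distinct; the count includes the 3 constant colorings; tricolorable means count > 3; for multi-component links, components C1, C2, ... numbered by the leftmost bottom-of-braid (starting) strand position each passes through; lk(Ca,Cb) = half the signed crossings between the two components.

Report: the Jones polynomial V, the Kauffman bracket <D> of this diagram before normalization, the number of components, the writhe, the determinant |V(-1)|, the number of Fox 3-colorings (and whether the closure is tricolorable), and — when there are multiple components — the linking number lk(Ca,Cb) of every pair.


V = x + x^3 - x^4
<D> = A^-7 - A^-3 - A^5 (w = +3)
1 component over 11 crossings, w = +3
9 Fox colorings among 3^11, |V(-1)| = 3: tricolorable
why: one generator, power 3: the (2,3) torus pattern


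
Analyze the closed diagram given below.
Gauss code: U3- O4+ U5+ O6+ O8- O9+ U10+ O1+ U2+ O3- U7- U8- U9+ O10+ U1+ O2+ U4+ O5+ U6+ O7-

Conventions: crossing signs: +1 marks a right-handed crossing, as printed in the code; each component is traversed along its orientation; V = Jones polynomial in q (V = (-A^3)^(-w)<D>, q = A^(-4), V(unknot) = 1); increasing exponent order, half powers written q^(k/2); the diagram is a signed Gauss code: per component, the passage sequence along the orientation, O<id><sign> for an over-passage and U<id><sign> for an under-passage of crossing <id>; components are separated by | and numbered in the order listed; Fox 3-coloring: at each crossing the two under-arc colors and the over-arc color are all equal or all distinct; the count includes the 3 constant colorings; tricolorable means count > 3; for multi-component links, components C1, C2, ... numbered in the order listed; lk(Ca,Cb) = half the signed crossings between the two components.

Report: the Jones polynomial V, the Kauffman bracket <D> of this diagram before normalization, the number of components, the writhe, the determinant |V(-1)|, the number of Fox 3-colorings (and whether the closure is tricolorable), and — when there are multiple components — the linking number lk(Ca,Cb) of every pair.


Jones polynomial: V(q) = 1 - q + 3q^2 - 3q^3 + 3q^4 - 4q^5 + 3q^6 - 2q^7 + q^8
<D> = A^-20 - 2A^-16 + 3A^-12 - 4A^-8 + 3A^-4 - 3 + 3A^4 - A^8 + A^12; writhe +4
components 1, writhe +4 (10 crossings)
3-colorings: 9 of 3^10, det 21 — tricolorable
note: w = +4 (over 10 crossings) is diagram-only; (-A^3)^(-4) removes it from V


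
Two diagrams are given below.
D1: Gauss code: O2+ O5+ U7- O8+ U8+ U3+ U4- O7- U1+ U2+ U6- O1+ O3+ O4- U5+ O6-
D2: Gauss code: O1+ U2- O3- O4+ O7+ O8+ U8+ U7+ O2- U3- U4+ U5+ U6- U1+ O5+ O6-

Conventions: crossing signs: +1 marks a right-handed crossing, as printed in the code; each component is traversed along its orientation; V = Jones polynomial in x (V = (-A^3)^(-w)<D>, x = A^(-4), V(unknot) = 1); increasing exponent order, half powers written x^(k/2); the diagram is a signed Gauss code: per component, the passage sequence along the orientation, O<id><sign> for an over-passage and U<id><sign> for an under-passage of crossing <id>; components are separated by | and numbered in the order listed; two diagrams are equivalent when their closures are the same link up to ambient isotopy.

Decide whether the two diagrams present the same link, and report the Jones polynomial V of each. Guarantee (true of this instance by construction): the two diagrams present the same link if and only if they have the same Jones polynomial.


same link: yes
V(D1) = 1  [8 crossings, <D> = A^6, w = +2]
V(D2) = 1  (w +2, c 8, <D> = A^6)
note: Reidemeister moves carry D1 (8 crossings) to D2 (8)


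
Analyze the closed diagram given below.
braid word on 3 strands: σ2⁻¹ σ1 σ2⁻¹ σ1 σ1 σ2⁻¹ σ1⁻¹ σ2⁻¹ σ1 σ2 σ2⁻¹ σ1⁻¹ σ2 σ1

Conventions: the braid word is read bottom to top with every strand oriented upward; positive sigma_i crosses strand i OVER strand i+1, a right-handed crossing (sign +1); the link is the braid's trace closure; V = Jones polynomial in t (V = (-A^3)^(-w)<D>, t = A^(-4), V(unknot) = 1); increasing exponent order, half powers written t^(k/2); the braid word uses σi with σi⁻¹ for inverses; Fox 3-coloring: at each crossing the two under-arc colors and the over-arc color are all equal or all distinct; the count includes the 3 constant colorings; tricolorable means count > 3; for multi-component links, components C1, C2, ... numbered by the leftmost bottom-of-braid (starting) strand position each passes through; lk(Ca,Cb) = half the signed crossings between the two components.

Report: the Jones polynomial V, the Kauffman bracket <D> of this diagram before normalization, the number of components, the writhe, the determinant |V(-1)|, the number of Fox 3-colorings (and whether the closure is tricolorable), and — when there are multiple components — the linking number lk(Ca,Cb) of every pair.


V = -t^-3 + 2t^-2 - 2t^-1 + 3 - 2t + 2t^2 - t^3
<D> = -A^-12 + 2A^-8 - 2A^-4 + 3 - 2A^4 + 2A^8 - A^12 (w = 0)
1 component over 14 crossings, w = 0
3 Fox colorings among 3^14, |V(-1)| = 13: not tricolorable
why: V spans 6 powers of t: at least 6 crossings in any diagram


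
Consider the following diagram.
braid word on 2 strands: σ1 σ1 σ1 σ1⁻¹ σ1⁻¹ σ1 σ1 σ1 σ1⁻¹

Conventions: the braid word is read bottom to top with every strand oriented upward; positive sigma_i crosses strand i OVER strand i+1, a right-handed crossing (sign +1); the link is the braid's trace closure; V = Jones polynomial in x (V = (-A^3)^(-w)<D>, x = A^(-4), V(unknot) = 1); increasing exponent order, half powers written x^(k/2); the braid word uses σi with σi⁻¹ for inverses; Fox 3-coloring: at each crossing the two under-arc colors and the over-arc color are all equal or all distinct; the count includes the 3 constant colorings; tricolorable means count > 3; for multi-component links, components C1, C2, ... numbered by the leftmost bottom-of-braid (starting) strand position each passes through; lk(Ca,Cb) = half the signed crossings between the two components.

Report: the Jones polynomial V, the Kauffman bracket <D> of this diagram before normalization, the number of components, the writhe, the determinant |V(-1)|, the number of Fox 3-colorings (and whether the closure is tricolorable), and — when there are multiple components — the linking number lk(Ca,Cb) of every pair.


Jones polynomial: V(x) = x + x^3 - x^4
<D> = A^-7 - A^-3 - A^5; writhe +3
components 1, writhe +3 (9 crossings)
3-colorings: 9 of 3^9, det 3 — tricolorable
note: inverse pairs cancel, leaving σ1 σ1 σ1


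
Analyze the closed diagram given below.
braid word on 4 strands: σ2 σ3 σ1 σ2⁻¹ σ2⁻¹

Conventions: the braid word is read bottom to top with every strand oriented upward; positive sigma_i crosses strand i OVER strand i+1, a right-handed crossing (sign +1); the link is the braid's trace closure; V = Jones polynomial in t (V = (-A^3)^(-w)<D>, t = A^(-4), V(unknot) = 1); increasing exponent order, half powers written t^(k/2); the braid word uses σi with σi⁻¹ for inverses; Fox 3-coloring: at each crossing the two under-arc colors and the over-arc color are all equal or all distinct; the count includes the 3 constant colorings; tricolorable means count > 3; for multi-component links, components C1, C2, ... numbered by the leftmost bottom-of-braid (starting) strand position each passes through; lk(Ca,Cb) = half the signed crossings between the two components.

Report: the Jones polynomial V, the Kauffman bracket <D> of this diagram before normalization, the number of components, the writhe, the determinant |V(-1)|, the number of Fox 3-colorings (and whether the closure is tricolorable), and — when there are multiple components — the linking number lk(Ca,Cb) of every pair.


V(t) = 1
bracket: -A^3, w = +1
1 component, writhe +1, over 5 crossings
det 1, colorings 3 of 3^5 — not tricolorable
observation: w = +1 (over 5 crossings) is diagram-only; (-A^3)^(-1) removes it from V


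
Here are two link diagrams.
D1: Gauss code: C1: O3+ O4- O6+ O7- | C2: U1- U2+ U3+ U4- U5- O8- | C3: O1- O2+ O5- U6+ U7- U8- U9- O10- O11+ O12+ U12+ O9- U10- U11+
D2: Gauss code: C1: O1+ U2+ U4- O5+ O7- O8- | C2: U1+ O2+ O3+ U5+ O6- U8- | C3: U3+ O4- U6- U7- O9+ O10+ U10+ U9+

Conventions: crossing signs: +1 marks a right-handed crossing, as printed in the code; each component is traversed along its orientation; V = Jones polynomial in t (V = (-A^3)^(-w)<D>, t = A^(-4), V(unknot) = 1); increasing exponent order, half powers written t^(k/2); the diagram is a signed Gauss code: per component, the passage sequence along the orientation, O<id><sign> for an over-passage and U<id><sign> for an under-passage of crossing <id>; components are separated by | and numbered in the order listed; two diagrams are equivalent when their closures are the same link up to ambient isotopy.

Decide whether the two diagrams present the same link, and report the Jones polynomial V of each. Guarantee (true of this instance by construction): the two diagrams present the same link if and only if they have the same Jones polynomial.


equivalent: no
D1 (bracket A^-6 + A^-2 + A^2 + A^6; 12 crossings at w = -2): V = t^-3 + t^-2 + t^-1 + 1
V(D2) = t^-2 + 2 + t^2  (w +2, c 10, <D> = A^-2 + 2A^6 + A^14)
key observation: V(t) takes 2 values over 2 diagrams, fixing the grouping


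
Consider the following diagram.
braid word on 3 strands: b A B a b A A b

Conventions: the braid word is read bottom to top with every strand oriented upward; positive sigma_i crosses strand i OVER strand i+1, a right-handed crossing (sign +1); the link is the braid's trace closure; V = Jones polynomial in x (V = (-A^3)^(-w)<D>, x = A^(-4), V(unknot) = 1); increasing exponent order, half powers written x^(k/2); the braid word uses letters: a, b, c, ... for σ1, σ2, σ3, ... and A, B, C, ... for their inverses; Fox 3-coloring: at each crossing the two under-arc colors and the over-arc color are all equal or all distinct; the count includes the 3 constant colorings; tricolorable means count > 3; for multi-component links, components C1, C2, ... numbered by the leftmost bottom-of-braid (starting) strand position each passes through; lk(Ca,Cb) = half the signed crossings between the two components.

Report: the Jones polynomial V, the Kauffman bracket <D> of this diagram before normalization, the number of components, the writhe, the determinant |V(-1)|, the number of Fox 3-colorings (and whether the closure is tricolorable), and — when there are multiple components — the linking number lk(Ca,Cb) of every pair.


Jones polynomial: V(x) = -x^-3 + x^-2 - x^-1 + 3 - x + x^2 - x^3
<D> = -A^-12 + A^-8 - A^-4 + 3 - A^4 + A^8 - A^12; writhe 0
components 1, writhe 0 (8 crossings)
3-colorings: 27 of 3^8, det 9 — tricolorable
note: palindromic: swapping x for 1/x fixes V


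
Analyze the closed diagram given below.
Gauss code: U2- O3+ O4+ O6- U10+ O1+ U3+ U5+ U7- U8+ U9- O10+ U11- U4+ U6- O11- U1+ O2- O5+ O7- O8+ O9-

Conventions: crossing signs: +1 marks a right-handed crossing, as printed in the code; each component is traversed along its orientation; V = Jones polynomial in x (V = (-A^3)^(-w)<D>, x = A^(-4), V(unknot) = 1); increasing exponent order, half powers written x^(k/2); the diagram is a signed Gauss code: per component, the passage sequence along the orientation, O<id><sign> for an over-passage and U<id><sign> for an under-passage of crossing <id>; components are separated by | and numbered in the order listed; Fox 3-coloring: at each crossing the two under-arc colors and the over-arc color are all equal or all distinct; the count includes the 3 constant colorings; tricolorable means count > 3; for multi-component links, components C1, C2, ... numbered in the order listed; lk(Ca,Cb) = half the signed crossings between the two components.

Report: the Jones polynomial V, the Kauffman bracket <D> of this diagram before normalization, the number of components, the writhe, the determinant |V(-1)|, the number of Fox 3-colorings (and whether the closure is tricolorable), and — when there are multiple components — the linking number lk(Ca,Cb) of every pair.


Jones polynomial: V(x) = x + x^3 - x^4
<D> = A^-13 - A^-9 - A^-1; writhe +1
components 1, writhe +1 (11 crossings)
3-colorings: 9 of 3^11, det 3 — tricolorable
note: det 3 = |V(-1)|; divisible by 3, so tricolorable


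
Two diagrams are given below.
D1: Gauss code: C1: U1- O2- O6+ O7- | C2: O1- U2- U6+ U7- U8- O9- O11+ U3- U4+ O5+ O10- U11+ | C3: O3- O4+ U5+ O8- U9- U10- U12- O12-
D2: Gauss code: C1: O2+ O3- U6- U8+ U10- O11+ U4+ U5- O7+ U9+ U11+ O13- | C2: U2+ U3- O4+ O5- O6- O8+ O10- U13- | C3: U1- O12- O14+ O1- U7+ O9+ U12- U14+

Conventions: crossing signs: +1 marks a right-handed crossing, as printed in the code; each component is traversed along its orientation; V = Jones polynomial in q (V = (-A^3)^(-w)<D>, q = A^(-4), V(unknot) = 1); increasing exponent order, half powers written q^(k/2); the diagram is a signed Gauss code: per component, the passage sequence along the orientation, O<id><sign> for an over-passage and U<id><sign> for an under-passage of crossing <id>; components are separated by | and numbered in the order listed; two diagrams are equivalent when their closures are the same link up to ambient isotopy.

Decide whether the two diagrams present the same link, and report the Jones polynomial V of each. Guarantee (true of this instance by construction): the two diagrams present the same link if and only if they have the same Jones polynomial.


same link: no
V(D1) = q^-5 + 2q^-3 + q^-1  [12 crossings, <D> = A^-8 + 2 + A^8, w = -4]
D2 (bracket A^-8 + 2 + A^8; 14 crossings at w = 0): V = q^-2 + 2 + q^2
note: V(q) takes 2 values over 2 diagrams, fixing the grouping
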